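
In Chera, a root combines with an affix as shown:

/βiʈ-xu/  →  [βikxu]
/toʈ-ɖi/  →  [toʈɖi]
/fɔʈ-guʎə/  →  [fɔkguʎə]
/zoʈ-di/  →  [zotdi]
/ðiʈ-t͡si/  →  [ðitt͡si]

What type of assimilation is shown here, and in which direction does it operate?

regressive place assimilation

Underlying /ʈ/ is realised as [k] next to /x/; /x/ itself does not change.
/ʈ/ is retroflex while /x/ is velar; the output [k] is velar, matching the trigger — so the feature that spreads is place.
Manner and voice are unchanged, so the assimilation is partial, not total.
The other alternating forms pattern the same way: /ʈ/ → [k] before /g/ (retroflex → velar, matching velar); /ʈ/ → [t] before /d/ (retroflex → alveolar, matching alveolar); /ʈ/ → [t] before /t͡s/ (retroflex → alveolar, matching alveolar) — only place changes, and always toward the following segment.
No alternation appears in [toʈɖi]: there the adjacent consonants already agree in place (/ʈ/ and /ɖ/ are both retroflex), so this form is consistent with the same rule.
Since the segment that changes precedes the conditioning segment, the assimilation is regressive.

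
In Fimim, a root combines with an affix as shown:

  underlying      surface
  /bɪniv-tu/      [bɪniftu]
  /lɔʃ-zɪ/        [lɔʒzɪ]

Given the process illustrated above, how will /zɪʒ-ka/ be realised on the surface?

[zɪʃka]

The data show regressive voicing assimilation: /v/ → [f] before /t/; /ʃ/ → [ʒ] before /z/. In each pair only voicing changes, matching the following consonant, while place and manner stay constant.
/ʒ/ is a voiced postalveolar fricative. The following trigger /k/ is voiceless, so /ʒ/ must become voiceless as well.
The voiceless postalveolar fricative is [ʃ], so /ʒ/ → [ʃ].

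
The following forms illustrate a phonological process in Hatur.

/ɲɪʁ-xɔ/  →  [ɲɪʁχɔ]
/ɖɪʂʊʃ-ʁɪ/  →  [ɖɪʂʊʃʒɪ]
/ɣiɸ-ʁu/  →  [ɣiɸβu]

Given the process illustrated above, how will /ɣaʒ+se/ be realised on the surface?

[ɣaʒʃe]

The data show progressive place assimilation: /x/ → [χ] after /ʁ/; /ʁ/ → [ʒ] after /ʃ/; /ʁ/ → [β] after /ɸ/. In each pair only place changes, matching the preceding consonant, while manner and voice stay constant.
/s/ is a voiceless alveolar fricative. The preceding trigger /ʒ/ is postalveolar, so /s/ must become postalveolar as well.
A voiceless postalveolar fricative is [ʃ], so the surface segment is [ʃ].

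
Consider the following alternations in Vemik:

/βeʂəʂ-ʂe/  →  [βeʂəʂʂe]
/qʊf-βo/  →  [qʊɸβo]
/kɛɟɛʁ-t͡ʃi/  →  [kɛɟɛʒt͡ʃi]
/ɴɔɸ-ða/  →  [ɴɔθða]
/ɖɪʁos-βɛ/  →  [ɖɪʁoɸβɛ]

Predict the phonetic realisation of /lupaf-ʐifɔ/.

The data show regressive place assimilation: /f/ → [ɸ] before /β/; /ʁ/ → [ʒ] before /t͡ʃ/; /ɸ/ → [θ] before /ð/; /s/ → [ɸ] before /β/. In each pair only place changes, matching the following consonant, while manner and voice stay constant.
No alternation appears in [βeʂəʂʂe]: there the adjacent consonants already agree in place (/ʂ/ and /ʂ/ are both retroflex), so this form is consistent with the same rule.
/f/ is a voiceless labiodental fricative. The following trigger /ʐ/ is retroflex, so /f/ must become retroflex as well.
The voiceless retroflex fricative is [ʂ], so /f/ → [ʂ].

[lupaʂʐifɔ]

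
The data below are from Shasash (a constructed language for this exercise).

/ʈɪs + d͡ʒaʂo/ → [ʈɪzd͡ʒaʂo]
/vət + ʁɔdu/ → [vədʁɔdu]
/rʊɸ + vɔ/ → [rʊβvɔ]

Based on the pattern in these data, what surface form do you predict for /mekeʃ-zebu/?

The data show regressive voicing assimilation: /s/ → [z] before /d͡ʒ/; /t/ → [d] before /ʁ/; /ɸ/ → [β] before /v/. In each pair only voicing changes, matching the following consonant, while place and manner stay constant.
The rule targets /ʃ/ (voiceless postalveolar fricative), which sits before the trigger /z/ (voiced).
A voiced postalveolar fricative is [ʒ], so the surface segment is [ʒ].

[mekeʒzebu]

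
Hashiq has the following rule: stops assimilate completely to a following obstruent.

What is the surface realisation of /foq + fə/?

[foffə]

/q/ is the segment targeted by the rule; it sits immediately before /f/, so it assimilates completely and surfaces as [f].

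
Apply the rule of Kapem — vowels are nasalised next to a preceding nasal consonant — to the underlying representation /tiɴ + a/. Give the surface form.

/a/ sits next to the nasal /ɴ/ and is therefore nasalised to [ã].

[tiɴã]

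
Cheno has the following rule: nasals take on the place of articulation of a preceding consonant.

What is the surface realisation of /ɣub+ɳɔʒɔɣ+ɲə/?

[ɣubmɔʒɔɣŋə]

/ɳ/ is a voiced retroflex nasal. The preceding trigger /b/ is bilabial, so /ɳ/ must become bilabial as well.
A voiced bilabial nasal is [m], so the surface segment is [m].
The same rule applies at the second boundary: /ɲ/ → [ŋ] next to /ɣ/.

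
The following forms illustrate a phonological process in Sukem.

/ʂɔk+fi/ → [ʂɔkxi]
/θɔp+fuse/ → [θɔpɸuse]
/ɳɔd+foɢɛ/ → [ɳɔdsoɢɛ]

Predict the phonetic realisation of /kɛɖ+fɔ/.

The data show progressive place assimilation: /f/ → [x] after /k/; /f/ → [ɸ] after /p/; /f/ → [s] after /d/. In each pair only place changes, matching the preceding consonant, while manner and voice stay constant.
/f/ is a voiceless labiodental fricative. The preceding trigger /ɖ/ is retroflex, so /f/ must become retroflex as well.
A voiceless retroflex fricative is [ʂ], so the surface segment is [ʂ].

[kɛɖʂɔ]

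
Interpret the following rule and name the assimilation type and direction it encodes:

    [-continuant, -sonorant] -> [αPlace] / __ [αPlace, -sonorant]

The shared variable α links the value of the place features (abbreviated [Place]) on the target to the same value on the neighbouring segment, so place is the feature that assimilates.
Since the environment is written after the underscore, the trigger follows the target; the direction is regressive.

regressive place assimilation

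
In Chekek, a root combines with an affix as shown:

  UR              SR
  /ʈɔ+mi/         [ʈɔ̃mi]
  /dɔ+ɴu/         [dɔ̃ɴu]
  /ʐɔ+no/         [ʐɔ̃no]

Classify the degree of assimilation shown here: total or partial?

partial assimilation

The vowel /ɔ/ surfaces as nasalised [ɔ̃] next to the following nasal /m/ — it has acquired the [+nasal] feature of its neighbour.
Likewise in the remaining data: /ɔ/ → [ɔ̃] before /ɴ/; /ɔ/ → [ɔ̃] before /n/ — each time a vowel is nasalised next to a following nasal.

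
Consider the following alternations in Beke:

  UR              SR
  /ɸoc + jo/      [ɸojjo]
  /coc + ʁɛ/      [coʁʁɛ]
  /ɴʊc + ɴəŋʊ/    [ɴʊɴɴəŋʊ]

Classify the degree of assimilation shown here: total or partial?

Underlying /c/ is realised as [j] next to /j/; /j/ itself does not change.
The output [j] is identical to the trigger /j/ — every feature (place, manner, voicing) has been copied — so this is total assimilation.
The other forms behave the same way: /c/ → [ʁ] before /ʁ/; /c/ → [ɴ] before /ɴ/ — in each case the output is a copy of the following consonant.

total assimilation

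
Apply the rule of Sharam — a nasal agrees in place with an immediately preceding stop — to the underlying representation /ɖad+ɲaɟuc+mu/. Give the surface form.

[ɖadnaɟucɲu]

The rule targets /ɲ/ (voiced palatal nasal), which sits after the trigger /d/ (alveolar).
The voiced alveolar nasal is [n], so /ɲ/ → [n].
The same rule applies at the second boundary: /m/ → [ɲ] next to /c/.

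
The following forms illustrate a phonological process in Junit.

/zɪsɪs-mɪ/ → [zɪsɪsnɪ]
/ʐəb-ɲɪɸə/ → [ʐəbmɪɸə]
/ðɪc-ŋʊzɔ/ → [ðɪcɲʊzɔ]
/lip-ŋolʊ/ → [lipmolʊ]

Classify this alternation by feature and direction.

Underlying /m/ is realised as [n] next to /s/; /s/ itself does not change.
/m/ is bilabial while /s/ is alveolar; the output [n] is alveolar, matching the trigger — so the feature that spreads is place.
Manner and voice are unchanged, so the assimilation is partial, not total.
The other alternating forms pattern the same way: /ɲ/ → [m] after /b/ (palatal → bilabial, matching bilabial); /ŋ/ → [ɲ] after /c/ (velar → palatal, matching palatal); /ŋ/ → [m] after /p/ (velar → bilabial, matching bilabial) — only place changes, and always toward the preceding segment.
Since the segment that changes follows the conditioning segment, the assimilation is progressive.

progressive place assimilation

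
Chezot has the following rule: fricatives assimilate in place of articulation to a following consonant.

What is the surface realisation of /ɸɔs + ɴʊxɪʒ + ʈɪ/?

[ɸɔχɴʊxɪʐʈɪ]

The rule targets /s/ (voiceless alveolar fricative), which sits before the trigger /ɴ/ (uvular).
The voiceless uvular fricative is [χ], so /s/ → [χ].
The same rule applies at the second boundary: /ʒ/ → [ʐ] next to /ʈ/.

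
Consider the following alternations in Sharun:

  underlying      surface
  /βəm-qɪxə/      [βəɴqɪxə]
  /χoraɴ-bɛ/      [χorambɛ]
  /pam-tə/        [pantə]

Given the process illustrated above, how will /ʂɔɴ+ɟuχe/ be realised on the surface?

The data show regressive place assimilation: /m/ → [ɴ] before /q/; /ɴ/ → [m] before /b/; /m/ → [n] before /t/. In each pair only place changes, matching the following consonant, while manner and voice stay constant.
The rule targets /ɴ/ (voiced uvular nasal), which sits before the trigger /ɟ/ (palatal).
Changing only its place to palatal gives [ɲ] — the voiced palatal nasal.

[ʂɔɲɟuχe]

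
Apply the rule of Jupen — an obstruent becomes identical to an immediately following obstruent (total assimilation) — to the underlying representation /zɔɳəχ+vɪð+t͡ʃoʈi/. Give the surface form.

/χ/ is the segment targeted by the rule; it sits immediately before /v/, so it assimilates completely and surfaces as [v].
At the second juncture, /ð/ likewise becomes [t͡ʃ] adjacent to /t͡ʃ/.

[zɔɳəvvɪt͡ʃt͡ʃoʈi]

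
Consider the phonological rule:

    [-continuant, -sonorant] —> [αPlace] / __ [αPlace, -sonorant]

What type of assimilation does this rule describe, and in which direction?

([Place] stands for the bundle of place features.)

regressive place assimilation

The rule copies the place features (abbreviated [Place]) from the environment onto the target, so the assimilating feature is place.
The conditioning segment sits to the right of the focus bar, meaning the trigger follows the segment that changes — regressive assimilation.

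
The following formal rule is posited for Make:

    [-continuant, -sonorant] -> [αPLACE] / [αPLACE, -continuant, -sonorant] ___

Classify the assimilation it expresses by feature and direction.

progressive place assimilation

The shared variable α links the value of the place features (abbreviated [PLACE]) on the target to the same value on the neighbouring segment, so place is the feature that assimilates.
Since the environment is written before the underscore, the trigger precedes the target; the direction is progressive.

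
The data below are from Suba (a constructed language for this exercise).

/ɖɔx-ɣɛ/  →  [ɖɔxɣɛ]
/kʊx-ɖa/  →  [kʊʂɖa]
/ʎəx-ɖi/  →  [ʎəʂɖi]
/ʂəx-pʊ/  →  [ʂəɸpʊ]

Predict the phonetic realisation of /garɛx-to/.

The data show regressive place assimilation: /x/ → [ʂ] before /ɖ/; /x/ → [ɸ] before /p/. In each pair only place changes, matching the following consonant, while manner and voice stay constant.
Nothing changes in [ɖɔxɣɛ]: there the adjacent consonants already agree in place (/x/ and /ɣ/ are both velar), so this form is consistent with the same rule.
The rule targets /x/ (voiceless velar fricative), which sits before the trigger /t/ (alveolar).
A voiceless alveolar fricative is [s], so the surface segment is [s].

[garɛsto]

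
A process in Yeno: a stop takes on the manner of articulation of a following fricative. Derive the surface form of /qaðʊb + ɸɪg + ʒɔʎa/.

[qaðʊβɸɪɣʒɔʎa]

/b/ is a voiced bilabial stop. The following trigger /ɸ/ is a fricative, so /b/ must become a fricative as well.
Changing only its manner to fricative gives [β] — the voiced bilabial fricative.
At the second juncture, /g/ likewise becomes [ɣ] adjacent to /ʒ/.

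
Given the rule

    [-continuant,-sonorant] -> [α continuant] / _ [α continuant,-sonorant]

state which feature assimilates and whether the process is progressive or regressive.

regressive manner assimilation

The shared variable α links the value of [continuant] on the target to that of the neighbouring obstruent. [continuant] distinguishes stops from fricatives — a manner-of-articulation feature — so this is manner assimilation.
The conditioning segment sits to the right of the focus bar, meaning the trigger follows the segment that changes — regressive assimilation.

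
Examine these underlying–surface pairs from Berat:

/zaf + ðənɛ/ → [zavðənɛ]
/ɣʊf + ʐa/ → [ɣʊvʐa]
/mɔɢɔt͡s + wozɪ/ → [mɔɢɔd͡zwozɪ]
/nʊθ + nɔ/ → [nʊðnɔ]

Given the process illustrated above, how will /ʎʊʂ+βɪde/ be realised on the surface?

[ʎʊʐβɪde]

The data show regressive voicing assimilation: /f/ → [v] before /ð/; /f/ → [v] before /ʐ/; /t͡s/ → [d͡z] before /w/; /θ/ → [ð] before /n/. In each pair only voicing changes, matching the following consonant, while place and manner stay constant.
/ʂ/ is a voiceless retroflex fricative. The following trigger /β/ is voiced, so /ʂ/ must become voiced as well.
A voiced retroflex fricative is [ʐ], so the surface segment is [ʐ].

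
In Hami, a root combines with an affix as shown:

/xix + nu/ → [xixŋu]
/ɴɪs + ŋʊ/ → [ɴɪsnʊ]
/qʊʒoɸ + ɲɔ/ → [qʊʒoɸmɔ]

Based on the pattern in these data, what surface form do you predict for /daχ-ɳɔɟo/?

The data show progressive place assimilation: /n/ → [ŋ] after /x/; /ŋ/ → [n] after /s/; /ɲ/ → [m] after /ɸ/. In each pair only place changes, matching the preceding consonant, while manner and voice stay constant.
The rule targets /ɳ/ (voiced retroflex nasal), which sits after the trigger /χ/ (uvular).
The voiced uvular nasal is [ɴ], so /ɳ/ → [ɴ].

[daχɴɔɟo]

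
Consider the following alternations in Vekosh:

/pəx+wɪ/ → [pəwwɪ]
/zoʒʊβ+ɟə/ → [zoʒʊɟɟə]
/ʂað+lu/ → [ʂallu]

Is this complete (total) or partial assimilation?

Underlying /x/ is realised as [w] next to /w/; /w/ itself does not change.
The output [w] is identical to the trigger /w/ — every feature (place, manner, voicing) has been copied — so this is total assimilation.
The other forms behave the same way: /β/ → [ɟ] before /ɟ/; /ð/ → [l] before /l/ — in each case the output is a copy of the following consonant.

total assimilation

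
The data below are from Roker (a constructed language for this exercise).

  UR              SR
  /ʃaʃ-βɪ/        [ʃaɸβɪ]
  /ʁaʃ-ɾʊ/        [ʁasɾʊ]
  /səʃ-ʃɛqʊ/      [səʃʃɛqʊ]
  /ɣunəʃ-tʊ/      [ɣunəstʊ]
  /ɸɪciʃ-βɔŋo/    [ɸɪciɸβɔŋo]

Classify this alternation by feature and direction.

Underlying /ʃ/ is realised as [ɸ] next to /β/; /β/ itself does not change.
The change postalveolar → bilabial matches the place of the following /β/, identifying this as place assimilation.
Manner and voice are unchanged, so the assimilation is partial, not total.
The other alternating forms pattern the same way: /ʃ/ → [s] before /ɾ/ (postalveolar → alveolar, matching alveolar); /ʃ/ → [s] before /t/ (postalveolar → alveolar, matching alveolar) — only place changes, and always toward the following segment.
No alternation appears in [səʃʃɛqʊ]: there the adjacent consonants already agree in place (/ʃ/ and /ʃ/ are both postalveolar), so this form is consistent with the same rule.
The trigger is the following segment, so the direction is regressive (anticipatory).

regressive place assimilation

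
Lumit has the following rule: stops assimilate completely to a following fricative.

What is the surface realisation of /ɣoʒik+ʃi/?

[ɣoʒiʃʃi]

/k/ is the segment targeted by the rule; it sits immediately before /ʃ/, so it assimilates completely and surfaces as [ʃ].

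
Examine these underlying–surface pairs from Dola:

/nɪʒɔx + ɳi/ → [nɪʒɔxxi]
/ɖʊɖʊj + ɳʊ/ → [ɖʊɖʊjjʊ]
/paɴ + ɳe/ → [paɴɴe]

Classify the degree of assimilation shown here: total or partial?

total assimilation

The segment that alternates is /ɳ/, which surfaces as [x] when adjacent to /x/.
The output [x] is identical to the trigger /x/ — every feature (place, manner, voicing) has been copied — so this is total assimilation.
The other forms behave the same way: /ɳ/ → [j] after /j/; /ɳ/ → [ɴ] after /ɴ/ — in each case the output is a copy of the preceding consonant.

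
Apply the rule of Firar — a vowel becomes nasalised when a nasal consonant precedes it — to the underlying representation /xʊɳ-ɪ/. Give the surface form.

[xʊɳɪ̃]

The vowel /ɪ/ is adjacent to the preceding nasal /ɳ/, so it acquires [+nasal] and surfaces as [ɪ̃].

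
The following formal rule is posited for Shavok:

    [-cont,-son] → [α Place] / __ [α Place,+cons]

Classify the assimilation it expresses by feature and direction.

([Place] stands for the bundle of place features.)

The rule copies the place features (abbreviated [Place]) from the environment onto the target, so the assimilating feature is place.
The conditioning segment sits to the right of the focus bar, meaning the trigger follows the segment that changes — regressive assimilation.

regressive place assimilation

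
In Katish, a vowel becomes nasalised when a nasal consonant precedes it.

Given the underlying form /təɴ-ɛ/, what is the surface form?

[təɴɛ̃]

/ɛ/ sits next to the nasal /ɴ/ and is therefore nasalised to [ɛ̃].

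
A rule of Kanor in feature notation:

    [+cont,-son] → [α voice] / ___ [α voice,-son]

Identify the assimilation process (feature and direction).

The rule copies [voice] from the environment onto the target, so the assimilating feature is voicing.
Since the environment is written after the underscore, the trigger follows the target; the direction is regressive.

regressive voicing assimilation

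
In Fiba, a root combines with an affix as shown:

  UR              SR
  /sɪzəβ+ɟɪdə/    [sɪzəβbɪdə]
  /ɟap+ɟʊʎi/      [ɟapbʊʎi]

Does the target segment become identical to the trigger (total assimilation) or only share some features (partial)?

Underlying /ɟ/ is realised as [b] next to /β/; /β/ itself does not change.
/ɟ/ is palatal while /β/ is bilabial; the output [b] is bilabial, matching the trigger — so the feature that spreads is place.
Manner and voice are unchanged, so the assimilation is partial, not total.
The same holds elsewhere in the data: /ɟ/ → [b] after /p/ (palatal → bilabial, matching bilabial) — only place changes, and always toward the preceding segment.

partial assimilation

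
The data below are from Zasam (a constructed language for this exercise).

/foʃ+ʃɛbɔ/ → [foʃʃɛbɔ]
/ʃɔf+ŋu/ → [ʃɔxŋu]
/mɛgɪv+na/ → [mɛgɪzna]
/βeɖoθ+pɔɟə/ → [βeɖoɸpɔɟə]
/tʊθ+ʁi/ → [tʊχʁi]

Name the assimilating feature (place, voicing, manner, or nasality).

Underlying /f/ is realised as [x] next to /ŋ/; /ŋ/ itself does not change.
/f/ is labiodental while /ŋ/ is velar; the output [x] is velar, matching the trigger — so the feature that spreads is place.
Checking the remaining alternations: /v/ → [z] before /n/ (labiodental → alveolar, matching alveolar); /θ/ → [ɸ] before /p/ (dental → bilabial, matching bilabial); /θ/ → [χ] before /ʁ/ (dental → uvular, matching uvular) — only place changes, and always toward the following segment.
Nothing changes in [foʃʃɛbɔ]: there the adjacent consonants already agree in place (/ʃ/ and /ʃ/ are both postalveolar), so this form is consistent with the same rule.

place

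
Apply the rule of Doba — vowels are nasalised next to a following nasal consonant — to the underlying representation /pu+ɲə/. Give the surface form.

[pũɲə]

The vowel /u/ is adjacent to the following nasal /ɲ/, so it acquires [+nasal] and surfaces as [ũ].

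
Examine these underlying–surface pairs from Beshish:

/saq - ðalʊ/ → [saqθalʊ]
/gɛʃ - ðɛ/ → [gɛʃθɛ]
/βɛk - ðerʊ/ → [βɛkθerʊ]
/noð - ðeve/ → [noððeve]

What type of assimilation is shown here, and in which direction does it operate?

Comparing underlying and surface forms, /ð/ → [θ] is the alternation; the neighbouring /q/ is constant.
/ð/ is voiced while /q/ is voiceless; the output [θ] is voiceless, matching the trigger — so the feature that spreads is voicing.
Place and manner are unchanged, so the assimilation is partial, not total.
Checking the remaining alternations: /ð/ → [θ] after /ʃ/ (voiced → voiceless, matching voiceless); /ð/ → [θ] after /k/ (voiced → voiceless, matching voiceless) — only voicing changes, and always toward the preceding segment.
Nothing changes in [noððeve]: there the adjacent consonants already agree in voicing (/ð/ and /ð/ are both voiced), so this form is consistent with the same rule.
Since the segment that changes follows the conditioning segment, the assimilation is progressive.

progressive voicing assimilation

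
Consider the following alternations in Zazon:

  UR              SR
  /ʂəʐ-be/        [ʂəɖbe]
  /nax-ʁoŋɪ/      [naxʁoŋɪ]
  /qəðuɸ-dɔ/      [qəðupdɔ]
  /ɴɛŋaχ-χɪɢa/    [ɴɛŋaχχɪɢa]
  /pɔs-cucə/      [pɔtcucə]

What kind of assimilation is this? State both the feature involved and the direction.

regressive manner assimilation

Comparing underlying and surface forms, /ʐ/ → [ɖ] is the alternation; the neighbouring /b/ is constant.
The change fricative → stop matches the manner of the following /b/, identifying this as manner assimilation.
Place and voice are unchanged, so the assimilation is partial, not total.
Checking the remaining alternations: /ɸ/ → [p] before /d/ (fricative → stop, matching a stop); /s/ → [t] before /c/ (fricative → stop, matching a stop) — only manner changes, and always toward the following segment.
Nothing changes in [naxʁoŋɪ], [ɴɛŋaχχɪɢa]: there the adjacent consonants already agree in manner (/x/ and /ʁ/ are both fricatives; /χ/ and /χ/ are both fricatives), so these forms are consistent with the same rule.
The trigger is the following segment, so the direction is regressive (anticipatory).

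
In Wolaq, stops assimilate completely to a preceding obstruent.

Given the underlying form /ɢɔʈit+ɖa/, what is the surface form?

[ɢɔʈitta]

/ɖ/ is the segment targeted by the rule; it sits immediately after /t/, so it assimilates completely and surfaces as [t].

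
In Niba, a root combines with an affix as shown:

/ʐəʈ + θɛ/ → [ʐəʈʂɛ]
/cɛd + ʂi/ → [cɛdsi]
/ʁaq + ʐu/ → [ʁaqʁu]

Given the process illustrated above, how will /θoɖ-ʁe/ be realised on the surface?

The data show progressive place assimilation: /θ/ → [ʂ] after /ʈ/; /ʂ/ → [s] after /d/; /ʐ/ → [ʁ] after /q/. In each pair only place changes, matching the preceding consonant, while manner and voice stay constant.
/ʁ/ is a voiced uvular fricative. The preceding trigger /ɖ/ is retroflex, so /ʁ/ must become retroflex as well.
The voiced retroflex fricative is [ʐ], so /ʁ/ → [ʐ].

[θoɖʐe]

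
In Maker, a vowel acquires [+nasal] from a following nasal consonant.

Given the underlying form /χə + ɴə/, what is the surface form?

/ə/ sits next to the nasal /ɴ/ and is therefore nasalised to [ə̃].

[χə̃ɴə]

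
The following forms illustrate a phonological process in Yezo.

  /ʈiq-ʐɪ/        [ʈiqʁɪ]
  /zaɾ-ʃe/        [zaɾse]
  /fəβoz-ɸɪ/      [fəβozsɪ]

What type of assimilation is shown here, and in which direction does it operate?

Underlying /ʐ/ is realised as [ʁ] next to /q/; /q/ itself does not change.
/ʐ/ is retroflex while /q/ is uvular; the output [ʁ] is uvular, matching the trigger — so the feature that spreads is place.
Manner and voice are unchanged, so the assimilation is partial, not total.
Checking the remaining alternations: /ʃ/ → [s] after /ɾ/ (postalveolar → alveolar, matching alveolar); /ɸ/ → [s] after /z/ (bilabial → alveolar, matching alveolar) — only place changes, and always toward the preceding segment.
The trigger is the preceding segment, so the direction is progressive (perseverative).

progressive place assimilation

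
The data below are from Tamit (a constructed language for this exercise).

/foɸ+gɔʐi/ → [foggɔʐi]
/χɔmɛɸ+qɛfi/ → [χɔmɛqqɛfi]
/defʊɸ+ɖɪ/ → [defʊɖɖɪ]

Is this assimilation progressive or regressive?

regressive

The segment that alternates is /ɸ/, which surfaces as [g] when adjacent to /g/.
The output [g] is identical to the trigger /g/ — every feature (place, manner, voicing) has been copied — so this is total assimilation.
The other forms behave the same way: /ɸ/ → [q] before /q/; /ɸ/ → [ɖ] before /ɖ/ — in each case the output is a copy of the following consonant.
Since the segment that changes precedes the conditioning segment, the assimilation is regressive.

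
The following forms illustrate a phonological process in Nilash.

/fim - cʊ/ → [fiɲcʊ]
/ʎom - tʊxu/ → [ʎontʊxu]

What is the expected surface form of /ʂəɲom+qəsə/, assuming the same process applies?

The data show regressive place assimilation: /m/ → [ɲ] before /c/; /m/ → [n] before /t/. In each pair only place changes, matching the following consonant, while manner and voice stay constant.
/m/ is a voiced bilabial nasal. The following trigger /q/ is uvular, so /m/ must become uvular as well.
The voiced uvular nasal is [ɴ], so /m/ → [ɴ].

[ʂəɲoɴqəsə]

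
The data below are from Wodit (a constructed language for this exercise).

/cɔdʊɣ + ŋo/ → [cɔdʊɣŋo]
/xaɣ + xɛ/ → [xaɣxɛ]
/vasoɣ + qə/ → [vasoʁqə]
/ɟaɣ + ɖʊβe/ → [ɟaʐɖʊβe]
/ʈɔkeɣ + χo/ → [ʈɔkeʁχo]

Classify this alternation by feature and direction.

The segment that alternates is /ɣ/, which surfaces as [ʁ] when adjacent to /q/.
The change velar → uvular matches the place of the following /q/, identifying this as place assimilation.
Manner and voice are unchanged, so the assimilation is partial, not total.
The same holds elsewhere in the data: /ɣ/ → [ʐ] before /ɖ/ (velar → retroflex, matching retroflex); /ɣ/ → [ʁ] before /χ/ (velar → uvular, matching uvular) — only place changes, and always toward the following segment.
No alternation appears in [cɔdʊɣŋo], [xaɣxɛ]: there the adjacent consonants already agree in place (/ɣ/ and /ŋ/ are both velar; /ɣ/ and /x/ are both velar), so these forms are consistent with the same rule.
The trigger is the following segment, so the direction is regressive (anticipatory).

regressive place assimilation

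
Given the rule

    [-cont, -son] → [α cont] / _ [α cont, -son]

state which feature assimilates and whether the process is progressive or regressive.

The rule copies [cont] (continuancy) from the environment onto the target stops; since [±cont] encodes the stop/fricative manner contrast, the assimilating dimension is manner.
The conditioning segment sits to the right of the focus bar, meaning the trigger follows the segment that changes — regressive assimilation.

regressive manner assimilation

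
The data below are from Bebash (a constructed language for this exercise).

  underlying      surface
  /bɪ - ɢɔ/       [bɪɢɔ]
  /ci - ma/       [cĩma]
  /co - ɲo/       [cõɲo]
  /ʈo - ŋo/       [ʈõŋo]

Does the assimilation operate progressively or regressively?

The vowel /i/ surfaces as nasalised [ĩ] next to the following nasal /m/ — it has acquired the [+nasal] feature of its neighbour.
Likewise in the remaining data: /o/ → [õ] before /ɲ/; /o/ → [õ] before /ŋ/ — each time a vowel is nasalised next to a following nasal.
No change occurs in [bɪɢɔ] because the vowel at the boundary is adjacent to an oral consonant, not a nasal (/ɪ/ next to /ɢ/).
Because the conditioning nasal is to the right of the vowel that changes, the process is regressive (anticipatory).

regressive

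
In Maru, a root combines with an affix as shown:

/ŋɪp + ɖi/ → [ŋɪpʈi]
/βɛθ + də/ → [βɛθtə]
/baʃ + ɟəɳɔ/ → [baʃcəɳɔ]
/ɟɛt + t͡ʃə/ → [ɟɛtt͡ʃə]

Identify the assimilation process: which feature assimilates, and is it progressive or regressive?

progressive voicing assimilation

Comparing underlying and surface forms, /ɖ/ → [ʈ] is the alternation; the neighbouring /p/ is constant.
The change voiced → voiceless matches the voicing of the preceding /p/, identifying this as voicing assimilation.
Place and manner are unchanged, so the assimilation is partial, not total.
Checking the remaining alternations: /d/ → [t] after /θ/ (voiced → voiceless, matching voiceless); /ɟ/ → [c] after /ʃ/ (voiced → voiceless, matching voiceless) — only voicing changes, and always toward the preceding segment.
Nothing changes in [ɟɛtt͡ʃə]: there the adjacent consonants already agree in voicing (/t͡ʃ/ and /t/ are both voiceless), so this form is consistent with the same rule.
The trigger is the preceding segment, so the direction is progressive (perseverative).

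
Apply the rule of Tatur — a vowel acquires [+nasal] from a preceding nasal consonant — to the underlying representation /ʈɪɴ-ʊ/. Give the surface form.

/ʊ/ sits next to the nasal /ɴ/ and is therefore nasalised to [ʊ̃].

[ʈɪɴʊ̃]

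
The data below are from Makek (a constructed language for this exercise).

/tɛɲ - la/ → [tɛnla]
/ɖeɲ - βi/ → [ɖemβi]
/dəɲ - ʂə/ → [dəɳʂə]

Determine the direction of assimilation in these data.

regressive

Underlying /ɲ/ is realised as [n] next to /l/; /l/ itself does not change.
/ɲ/ is palatal while /l/ is alveolar; the output [n] is alveolar, matching the trigger — so the feature that spreads is place.
The other alternating forms pattern the same way: /ɲ/ → [m] before /β/ (palatal → bilabial, matching bilabial); /ɲ/ → [ɳ] before /ʂ/ (palatal → retroflex, matching retroflex) — only place changes, and always toward the following segment.
The trigger is the following segment, so the direction is regressive (anticipatory).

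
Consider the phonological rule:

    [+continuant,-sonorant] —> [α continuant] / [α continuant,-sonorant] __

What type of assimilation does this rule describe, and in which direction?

The rule copies [continuant] (continuancy) from the environment onto the target fricatives; since [±continuant] encodes the stop/fricative manner contrast, the assimilating dimension is manner.
The conditioning segment sits to the left of the focus bar, meaning the trigger precedes the segment that changes — progressive assimilation.

progressive manner assimilation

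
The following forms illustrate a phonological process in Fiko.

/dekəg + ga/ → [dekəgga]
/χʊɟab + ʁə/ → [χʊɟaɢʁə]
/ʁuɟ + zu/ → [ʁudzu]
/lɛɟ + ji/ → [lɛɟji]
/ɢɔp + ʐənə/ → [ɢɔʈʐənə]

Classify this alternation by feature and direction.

regressive place assimilation

Underlying /b/ is realised as [ɢ] next to /ʁ/; /ʁ/ itself does not change.
/b/ is bilabial while /ʁ/ is uvular; the output [ɢ] is uvular, matching the trigger — so the feature that spreads is place.
Manner and voice are unchanged, so the assimilation is partial, not total.
The same holds elsewhere in the data: /ɟ/ → [d] before /z/ (palatal → alveolar, matching alveolar); /p/ → [ʈ] before /ʐ/ (bilabial → retroflex, matching retroflex) — only place changes, and always toward the following segment.
Nothing changes in [dekəgga], [lɛɟji]: there the adjacent consonants already agree in place (/g/ and /g/ are both velar; /ɟ/ and /j/ are both palatal), so these forms are consistent with the same rule.
Since the segment that changes precedes the conditioning segment, the assimilation is regressive.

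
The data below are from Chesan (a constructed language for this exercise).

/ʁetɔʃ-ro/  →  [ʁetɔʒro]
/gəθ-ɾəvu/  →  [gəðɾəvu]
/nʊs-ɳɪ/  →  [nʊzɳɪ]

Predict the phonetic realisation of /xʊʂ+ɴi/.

[xʊʐɴi]

The data show regressive voicing assimilation: /ʃ/ → [ʒ] before /r/; /θ/ → [ð] before /ɾ/; /s/ → [z] before /ɳ/. In each pair only voicing changes, matching the following consonant, while place and manner stay constant.
The rule targets /ʂ/ (voiceless retroflex fricative), which sits before the trigger /ɴ/ (voiced).
The voiced retroflex fricative is [ʐ], so /ʂ/ → [ʐ].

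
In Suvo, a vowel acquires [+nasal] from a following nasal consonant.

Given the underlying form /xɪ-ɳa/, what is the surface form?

/ɪ/ sits next to the nasal /ɳ/ and is therefore nasalised to [ɪ̃].

[xɪ̃ɳa]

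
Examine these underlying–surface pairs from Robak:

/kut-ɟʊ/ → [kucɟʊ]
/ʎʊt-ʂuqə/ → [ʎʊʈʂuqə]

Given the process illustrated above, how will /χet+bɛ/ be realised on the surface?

[χepbɛ]

The data show regressive place assimilation: /t/ → [c] before /ɟ/; /t/ → [ʈ] before /ʂ/. In each pair only place changes, matching the following consonant, while manner and voice stay constant.
/t/ is a voiceless alveolar stop. The following trigger /b/ is bilabial, so /t/ must become bilabial as well.
A voiceless bilabial stop is [p], so the surface segment is [p].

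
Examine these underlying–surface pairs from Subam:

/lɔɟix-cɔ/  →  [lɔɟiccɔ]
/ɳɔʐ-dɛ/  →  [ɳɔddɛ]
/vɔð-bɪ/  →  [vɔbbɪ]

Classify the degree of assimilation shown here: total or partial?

total assimilation

Underlying /x/ is realised as [c] next to /c/; /c/ itself does not change.
The output [c] is identical to the trigger /c/ — every feature (place, manner, voicing) has been copied — so this is total assimilation.
The remaining alternations confirm this: /ʐ/ → [d] before /d/; /ð/ → [b] before /b/ — in each case the output is a copy of the following consonant.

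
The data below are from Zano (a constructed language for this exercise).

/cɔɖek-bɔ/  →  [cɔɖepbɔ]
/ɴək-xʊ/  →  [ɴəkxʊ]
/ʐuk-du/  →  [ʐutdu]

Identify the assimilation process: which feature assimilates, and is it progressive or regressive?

Underlying /k/ is realised as [p] next to /b/; /b/ itself does not change.
The change velar → bilabial matches the place of the following /b/, identifying this as place assimilation.
Manner and voice are unchanged, so the assimilation is partial, not total.
Checking the remaining alternation: /k/ → [t] before /d/ (velar → alveolar, matching alveolar) — only place changes, and always toward the following segment.
Nothing changes in [ɴəkxʊ]: there the adjacent consonants already agree in place (/k/ and /x/ are both velar), so this form is consistent with the same rule.
Since the segment that changes precedes the conditioning segment, the assimilation is regressive.

regressive place assimilation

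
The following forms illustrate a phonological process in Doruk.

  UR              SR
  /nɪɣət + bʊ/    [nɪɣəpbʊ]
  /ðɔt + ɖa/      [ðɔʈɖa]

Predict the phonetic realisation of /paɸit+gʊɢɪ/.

[paɸikgʊɢɪ]

The data show regressive place assimilation: /t/ → [p] before /b/; /t/ → [ʈ] before /ɖ/. In each pair only place changes, matching the following consonant, while manner and voice stay constant.
The rule targets /t/ (voiceless alveolar stop), which sits before the trigger /g/ (velar).
A voiceless velar stop is [k], so the surface segment is [k].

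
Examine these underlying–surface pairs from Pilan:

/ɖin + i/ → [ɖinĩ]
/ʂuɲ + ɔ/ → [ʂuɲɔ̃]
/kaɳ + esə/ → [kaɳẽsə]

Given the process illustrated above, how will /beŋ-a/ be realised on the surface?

The data show progressive nasality assimilation (vowel nasalisation): /i/ → [ĩ] after /n/; /ɔ/ → [ɔ̃] after /ɲ/; /e/ → [ẽ] after /ɳ/ — a vowel is nasalised by an immediately preceding nasal consonant.
/a/ sits next to the nasal /ŋ/ and is therefore nasalised to [ã].

[beŋã]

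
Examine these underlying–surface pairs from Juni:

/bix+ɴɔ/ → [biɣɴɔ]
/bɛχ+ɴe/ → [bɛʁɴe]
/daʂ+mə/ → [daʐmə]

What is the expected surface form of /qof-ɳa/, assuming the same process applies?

The data show regressive voicing assimilation: /x/ → [ɣ] before /ɴ/; /χ/ → [ʁ] before /ɴ/; /ʂ/ → [ʐ] before /m/. In each pair only voicing changes, matching the following consonant, while place and manner stay constant.
/f/ is a voiceless labiodental fricative. The following trigger /ɳ/ is voiced, so /f/ must become voiced as well.
A voiced labiodental fricative is [v], so the surface segment is [v].

[qovɳa]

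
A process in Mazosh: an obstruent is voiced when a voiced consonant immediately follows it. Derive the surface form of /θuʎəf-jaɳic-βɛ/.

[θuʎəvjaɳiɟβɛ]

The rule targets /f/ (voiceless labiodental fricative), which sits before the trigger /j/ (voiced).
The voiced labiodental fricative is [v], so /f/ → [v].
The same rule applies at the second boundary: /c/ → [ɟ] next to /β/.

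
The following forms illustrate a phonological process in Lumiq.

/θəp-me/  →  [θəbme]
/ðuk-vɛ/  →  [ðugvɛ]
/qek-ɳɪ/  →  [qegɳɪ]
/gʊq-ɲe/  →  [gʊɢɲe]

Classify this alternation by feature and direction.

regressive voicing assimilation

Underlying /p/ is realised as [b] next to /m/; /m/ itself does not change.
/p/ is voiceless while /m/ is voiced; the output [b] is voiced, matching the trigger — so the feature that spreads is voicing.
Place and manner are unchanged, so the assimilation is partial, not total.
The same holds elsewhere in the data: /k/ → [g] before /v/ (voiceless → voiced, matching voiced); /k/ → [g] before /ɳ/ (voiceless → voiced, matching voiced); /q/ → [ɢ] before /ɲ/ (voiceless → voiced, matching voiced) — only voicing changes, and always toward the following segment.
The trigger is the following segment, so the direction is regressive (anticipatory).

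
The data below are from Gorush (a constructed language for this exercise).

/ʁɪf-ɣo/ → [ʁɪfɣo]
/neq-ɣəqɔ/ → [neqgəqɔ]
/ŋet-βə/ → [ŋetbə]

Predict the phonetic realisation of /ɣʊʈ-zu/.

The data show progressive manner assimilation: /ɣ/ → [g] after /q/; /β/ → [b] after /t/. In each pair only manner changes, matching the preceding consonant, while place and voice stay constant.
Nothing changes in [ʁɪfɣo]: there the adjacent consonants already agree in manner (/ɣ/ and /f/ are both fricatives), so this form is consistent with the same rule.
The rule targets /z/ (voiced alveolar fricative), which sits after the trigger /ʈ/ (stop).
Changing only its manner to stop gives [d] — the voiced alveolar stop.

[ɣʊʈdu]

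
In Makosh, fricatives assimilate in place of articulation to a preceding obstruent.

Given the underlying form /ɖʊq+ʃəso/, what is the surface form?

[ɖʊqχəso]

/ʃ/ is a voiceless postalveolar fricative. The preceding trigger /q/ is uvular, so /ʃ/ must become uvular as well.
Changing only its place to uvular gives [χ] — the voiceless uvular fricative.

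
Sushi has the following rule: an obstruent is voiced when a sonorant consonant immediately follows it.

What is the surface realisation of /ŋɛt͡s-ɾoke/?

The rule targets /t͡s/ (voiceless alveolar affricate), which sits before the trigger /ɾ/ (voiced).
The voiced alveolar affricate is [d͡z], so /t͡s/ → [d͡z].

[ŋɛd͡zɾoke]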